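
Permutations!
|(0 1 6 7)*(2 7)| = |(0 1 6 2 7)| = 5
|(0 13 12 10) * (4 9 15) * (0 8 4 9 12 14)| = 12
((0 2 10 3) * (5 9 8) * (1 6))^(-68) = (10)(5 9 8)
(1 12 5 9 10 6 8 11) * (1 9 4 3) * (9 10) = (1 12 5 4 3)(6 8 11 10) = [0, 12, 2, 1, 3, 4, 8, 7, 11, 9, 6, 10, 5]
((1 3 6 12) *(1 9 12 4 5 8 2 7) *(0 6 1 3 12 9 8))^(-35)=(0 6 4 5)(1 12 8 2 7 3)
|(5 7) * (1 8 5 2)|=5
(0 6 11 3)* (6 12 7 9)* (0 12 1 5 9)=(0 1 5 9 6 11 3 12 7)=[1, 5, 2, 12, 4, 9, 11, 0, 8, 6, 10, 3, 7]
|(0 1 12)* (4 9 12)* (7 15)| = 10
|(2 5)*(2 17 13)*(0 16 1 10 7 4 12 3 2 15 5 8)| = |(0 16 1 10 7 4 12 3 2 8)(5 17 13 15)| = 20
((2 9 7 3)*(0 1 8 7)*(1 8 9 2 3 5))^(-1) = (0 9 1 5 7 8)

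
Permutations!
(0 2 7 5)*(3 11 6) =(0 2 7 5)(3 11 6) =[2, 1, 7, 11, 4, 0, 3, 5, 8, 9, 10, 6]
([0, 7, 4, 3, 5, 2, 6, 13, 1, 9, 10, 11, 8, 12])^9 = (1 8 12 13 7)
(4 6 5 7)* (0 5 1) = [5, 0, 2, 3, 6, 7, 1, 4] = (0 5 7 4 6 1)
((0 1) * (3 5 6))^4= (3 5 6)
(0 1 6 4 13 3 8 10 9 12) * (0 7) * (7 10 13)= (0 1 6 4 7)(3 8 13)(9 12 10)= [1, 6, 2, 8, 7, 5, 4, 0, 13, 12, 9, 11, 10, 3]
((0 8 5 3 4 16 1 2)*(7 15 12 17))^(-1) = (0 2 1 16 4 3 5 8)(7 17 12 15)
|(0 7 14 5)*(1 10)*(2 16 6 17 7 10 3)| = |(0 10 1 3 2 16 6 17 7 14 5)| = 11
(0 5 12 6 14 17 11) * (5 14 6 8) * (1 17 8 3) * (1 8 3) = [14, 17, 2, 8, 4, 12, 6, 7, 5, 9, 10, 0, 1, 13, 3, 15, 16, 11] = (0 14 3 8 5 12 1 17 11)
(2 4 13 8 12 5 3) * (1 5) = (1 5 3 2 4 13 8 12) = [0, 5, 4, 2, 13, 3, 6, 7, 12, 9, 10, 11, 1, 8]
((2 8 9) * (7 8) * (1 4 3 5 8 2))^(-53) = (1 4 3 5 8 9)(2 7)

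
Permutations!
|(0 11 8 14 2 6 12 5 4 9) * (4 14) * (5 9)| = 10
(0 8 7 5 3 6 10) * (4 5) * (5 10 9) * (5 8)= (0 5 3 6 9 8 7 4 10)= [5, 1, 2, 6, 10, 3, 9, 4, 7, 8, 0]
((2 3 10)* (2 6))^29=((2 3 10 6))^29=(2 3 10 6)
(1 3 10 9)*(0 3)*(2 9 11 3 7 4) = (0 7 4 2 9 1)(3 10 11) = [7, 0, 9, 10, 2, 5, 6, 4, 8, 1, 11, 3]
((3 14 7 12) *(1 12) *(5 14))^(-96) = ((1 12 3 5 14 7))^(-96) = (14)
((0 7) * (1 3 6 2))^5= (0 7)(1 3 6 2)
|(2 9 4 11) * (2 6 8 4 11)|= 6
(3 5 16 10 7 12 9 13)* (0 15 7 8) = [15, 1, 2, 5, 4, 16, 6, 12, 0, 13, 8, 11, 9, 3, 14, 7, 10] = (0 15 7 12 9 13 3 5 16 10 8)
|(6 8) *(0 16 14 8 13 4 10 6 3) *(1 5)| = |(0 16 14 8 3)(1 5)(4 10 6 13)| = 20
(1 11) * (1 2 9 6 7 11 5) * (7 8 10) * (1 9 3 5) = (2 3 5 9 6 8 10 7 11) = [0, 1, 3, 5, 4, 9, 8, 11, 10, 6, 7, 2]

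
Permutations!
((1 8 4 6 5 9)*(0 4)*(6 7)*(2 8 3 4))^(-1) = (0 8 2)(1 9 5 6 7 4 3)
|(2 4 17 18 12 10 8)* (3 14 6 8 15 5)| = |(2 4 17 18 12 10 15 5 3 14 6 8)| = 12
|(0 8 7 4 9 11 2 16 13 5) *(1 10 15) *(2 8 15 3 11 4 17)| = 26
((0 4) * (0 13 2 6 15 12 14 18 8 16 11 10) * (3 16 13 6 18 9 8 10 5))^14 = (0 6 12 9 13 18)(2 10 4 15 14 8)(3 11)(5 16)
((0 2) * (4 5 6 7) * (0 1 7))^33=(0 5 7 2 6 4 1)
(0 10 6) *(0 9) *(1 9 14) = (0 10 6 14 1 9) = [10, 9, 2, 3, 4, 5, 14, 7, 8, 0, 6, 11, 12, 13, 1]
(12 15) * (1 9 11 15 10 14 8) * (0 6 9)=[6, 0, 2, 3, 4, 5, 9, 7, 1, 11, 14, 15, 10, 13, 8, 12]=(0 6 9 11 15 12 10 14 8 1)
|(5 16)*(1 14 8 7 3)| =10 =|(1 14 8 7 3)(5 16)|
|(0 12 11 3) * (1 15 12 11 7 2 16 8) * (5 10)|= 42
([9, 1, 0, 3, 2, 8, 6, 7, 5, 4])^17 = (0 9 4 2)(5 8)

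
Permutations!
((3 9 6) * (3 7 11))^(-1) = ((3 9 6 7 11))^(-1) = (3 11 7 6 9)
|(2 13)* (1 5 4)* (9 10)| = |(1 5 4)(2 13)(9 10)| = 6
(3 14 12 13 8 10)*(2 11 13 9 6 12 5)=(2 11 13 8 10 3 14 5)(6 12 9)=[0, 1, 11, 14, 4, 2, 12, 7, 10, 6, 3, 13, 9, 8, 5]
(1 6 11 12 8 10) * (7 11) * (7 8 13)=(1 6 8 10)(7 11 12 13)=[0, 6, 2, 3, 4, 5, 8, 11, 10, 9, 1, 12, 13, 7]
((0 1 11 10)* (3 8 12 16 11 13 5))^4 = ((0 1 13 5 3 8 12 16 11 10))^4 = (0 3 11 13 12)(1 8 10 5 16)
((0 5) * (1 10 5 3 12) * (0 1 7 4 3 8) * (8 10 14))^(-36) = (14)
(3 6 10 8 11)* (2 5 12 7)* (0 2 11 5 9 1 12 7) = (0 2 9 1 12)(3 6 10 8 5 7 11) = [2, 12, 9, 6, 4, 7, 10, 11, 5, 1, 8, 3, 0]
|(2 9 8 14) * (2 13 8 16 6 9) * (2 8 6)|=7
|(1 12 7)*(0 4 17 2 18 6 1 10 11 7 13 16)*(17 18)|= 24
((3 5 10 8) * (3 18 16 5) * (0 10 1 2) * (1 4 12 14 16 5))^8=(0 16 4 8 2 14 5 10 1 12 18)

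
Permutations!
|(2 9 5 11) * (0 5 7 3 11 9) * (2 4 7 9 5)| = 4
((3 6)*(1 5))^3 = ((1 5)(3 6))^3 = (1 5)(3 6)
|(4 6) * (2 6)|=3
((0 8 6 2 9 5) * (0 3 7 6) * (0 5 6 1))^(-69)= (9)(0 3)(1 5)(7 8)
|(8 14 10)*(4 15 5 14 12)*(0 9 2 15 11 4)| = 18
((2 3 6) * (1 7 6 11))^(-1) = (1 11 3 2 6 7)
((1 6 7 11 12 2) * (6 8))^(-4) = ((1 8 6 7 11 12 2))^(-4) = (1 7 2 6 12 8 11)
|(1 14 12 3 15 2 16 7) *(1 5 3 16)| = 9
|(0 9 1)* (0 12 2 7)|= |(0 9 1 12 2 7)|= 6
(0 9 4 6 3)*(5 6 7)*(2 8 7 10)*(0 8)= (0 9 4 10 2)(3 8 7 5 6)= [9, 1, 0, 8, 10, 6, 3, 5, 7, 4, 2]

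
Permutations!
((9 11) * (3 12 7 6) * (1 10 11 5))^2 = (1 11 5 10 9)(3 7)(6 12)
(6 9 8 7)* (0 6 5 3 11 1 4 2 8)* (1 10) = [6, 4, 8, 11, 2, 3, 9, 5, 7, 0, 1, 10] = (0 6 9)(1 4 2 8 7 5 3 11 10)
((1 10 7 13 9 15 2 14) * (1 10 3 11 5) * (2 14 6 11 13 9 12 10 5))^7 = ((1 3 13 12 10 7 9 15 14 5)(2 6 11))^7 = (1 15 10 3 14 7 13 5 9 12)(2 6 11)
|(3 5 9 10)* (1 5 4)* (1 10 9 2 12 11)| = |(1 5 2 12 11)(3 4 10)| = 15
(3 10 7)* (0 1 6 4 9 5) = (0 1 6 4 9 5)(3 10 7) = [1, 6, 2, 10, 9, 0, 4, 3, 8, 5, 7]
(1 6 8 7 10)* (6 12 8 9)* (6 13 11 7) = [0, 12, 2, 3, 4, 5, 9, 10, 6, 13, 1, 7, 8, 11] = (1 12 8 6 9 13 11 7 10)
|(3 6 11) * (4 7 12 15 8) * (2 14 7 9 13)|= |(2 14 7 12 15 8 4 9 13)(3 6 11)|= 9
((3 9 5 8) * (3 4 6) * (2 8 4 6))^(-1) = ((2 8 6 3 9 5 4))^(-1) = (2 4 5 9 3 6 8)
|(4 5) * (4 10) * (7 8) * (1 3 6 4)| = 6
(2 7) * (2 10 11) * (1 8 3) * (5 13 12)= (1 8 3)(2 7 10 11)(5 13 12)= [0, 8, 7, 1, 4, 13, 6, 10, 3, 9, 11, 2, 5, 12]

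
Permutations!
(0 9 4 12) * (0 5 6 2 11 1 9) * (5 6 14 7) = [0, 9, 11, 3, 12, 14, 2, 5, 8, 4, 10, 1, 6, 13, 7] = (1 9 4 12 6 2 11)(5 14 7)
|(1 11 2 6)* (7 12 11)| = 6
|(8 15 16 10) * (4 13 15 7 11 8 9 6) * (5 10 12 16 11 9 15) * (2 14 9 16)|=|(2 14 9 6 4 13 5 10 15 11 8 7 16 12)|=14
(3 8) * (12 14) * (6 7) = (3 8)(6 7)(12 14) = [0, 1, 2, 8, 4, 5, 7, 6, 3, 9, 10, 11, 14, 13, 12]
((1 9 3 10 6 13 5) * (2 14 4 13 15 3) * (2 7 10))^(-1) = ((1 9 7 10 6 15 3 2 14 4 13 5))^(-1) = (1 5 13 4 14 2 3 15 6 10 7 9)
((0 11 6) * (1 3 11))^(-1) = (0 6 11 3 1)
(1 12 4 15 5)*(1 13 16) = (1 12 4 15 5 13 16) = [0, 12, 2, 3, 15, 13, 6, 7, 8, 9, 10, 11, 4, 16, 14, 5, 1]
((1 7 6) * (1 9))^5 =(1 7 6 9)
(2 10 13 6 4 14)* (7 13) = (2 10 7 13 6 4 14) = [0, 1, 10, 3, 14, 5, 4, 13, 8, 9, 7, 11, 12, 6, 2]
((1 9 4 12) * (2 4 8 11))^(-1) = (1 12 4 2 11 8 9)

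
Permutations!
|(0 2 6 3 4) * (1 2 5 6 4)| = 7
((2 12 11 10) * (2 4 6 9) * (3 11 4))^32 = (2 4 9 12 6)(3 10 11)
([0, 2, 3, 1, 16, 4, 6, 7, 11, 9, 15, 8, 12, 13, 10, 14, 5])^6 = [0, 1, 2, 3, 4, 5, 6, 7, 8, 9, 10, 11, 12, 13, 14, 15, 16]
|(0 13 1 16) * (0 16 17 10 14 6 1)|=|(0 13)(1 17 10 14 6)|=10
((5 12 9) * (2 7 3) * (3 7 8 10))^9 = (12)(2 8 10 3)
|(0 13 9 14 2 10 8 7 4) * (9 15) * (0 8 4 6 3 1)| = 13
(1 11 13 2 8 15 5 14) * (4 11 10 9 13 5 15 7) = (15)(1 10 9 13 2 8 7 4 11 5 14) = [0, 10, 8, 3, 11, 14, 6, 4, 7, 13, 9, 5, 12, 2, 1, 15]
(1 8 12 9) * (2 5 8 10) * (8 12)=(1 10 2 5 12 9)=[0, 10, 5, 3, 4, 12, 6, 7, 8, 1, 2, 11, 9]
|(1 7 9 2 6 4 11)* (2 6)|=|(1 7 9 6 4 11)|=6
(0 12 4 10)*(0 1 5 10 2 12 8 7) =[8, 5, 12, 3, 2, 10, 6, 0, 7, 9, 1, 11, 4] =(0 8 7)(1 5 10)(2 12 4)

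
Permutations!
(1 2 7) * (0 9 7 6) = (0 9 7 1 2 6) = [9, 2, 6, 3, 4, 5, 0, 1, 8, 7]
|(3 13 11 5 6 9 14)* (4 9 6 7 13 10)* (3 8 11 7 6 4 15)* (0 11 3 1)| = |(0 11 5 6 4 9 14 8 3 10 15 1)(7 13)| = 12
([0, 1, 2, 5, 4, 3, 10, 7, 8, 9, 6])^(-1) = (3 5)(6 10)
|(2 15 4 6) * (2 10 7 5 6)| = 12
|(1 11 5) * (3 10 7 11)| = 6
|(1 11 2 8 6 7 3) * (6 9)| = 8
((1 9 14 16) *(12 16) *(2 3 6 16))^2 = ((1 9 14 12 2 3 6 16))^2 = (1 14 2 6)(3 16 9 12)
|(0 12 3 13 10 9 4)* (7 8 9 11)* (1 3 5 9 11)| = 60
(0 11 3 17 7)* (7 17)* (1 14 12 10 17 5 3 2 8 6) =(0 11 2 8 6 1 14 12 10 17 5 3 7) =[11, 14, 8, 7, 4, 3, 1, 0, 6, 9, 17, 2, 10, 13, 12, 15, 16, 5]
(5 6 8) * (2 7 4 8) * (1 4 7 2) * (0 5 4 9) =(0 5 6 1 9)(4 8) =[5, 9, 2, 3, 8, 6, 1, 7, 4, 0]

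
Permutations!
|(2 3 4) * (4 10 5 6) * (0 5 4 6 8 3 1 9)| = |(0 5 8 3 10 4 2 1 9)| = 9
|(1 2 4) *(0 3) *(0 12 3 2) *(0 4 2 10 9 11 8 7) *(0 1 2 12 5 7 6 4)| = |(0 10 9 11 8 6 4 2 12 3 5 7 1)| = 13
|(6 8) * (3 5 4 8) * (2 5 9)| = 7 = |(2 5 4 8 6 3 9)|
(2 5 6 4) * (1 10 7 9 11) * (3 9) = (1 10 7 3 9 11)(2 5 6 4) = [0, 10, 5, 9, 2, 6, 4, 3, 8, 11, 7, 1]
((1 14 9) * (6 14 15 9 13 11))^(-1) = (1 9 15)(6 11 13 14) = ((1 15 9)(6 14 13 11))^(-1)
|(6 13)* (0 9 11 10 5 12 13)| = |(0 9 11 10 5 12 13 6)| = 8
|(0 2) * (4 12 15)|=6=|(0 2)(4 12 15)|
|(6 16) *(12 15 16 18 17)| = |(6 18 17 12 15 16)| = 6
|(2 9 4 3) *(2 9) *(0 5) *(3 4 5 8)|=5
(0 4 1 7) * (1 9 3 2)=[4, 7, 1, 2, 9, 5, 6, 0, 8, 3]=(0 4 9 3 2 1 7)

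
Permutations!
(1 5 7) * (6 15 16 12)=(1 5 7)(6 15 16 12)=[0, 5, 2, 3, 4, 7, 15, 1, 8, 9, 10, 11, 6, 13, 14, 16, 12]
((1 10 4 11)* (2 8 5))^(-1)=((1 10 4 11)(2 8 5))^(-1)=(1 11 4 10)(2 5 8)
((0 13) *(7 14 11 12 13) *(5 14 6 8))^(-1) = (0 13 12 11 14 5 8 6 7)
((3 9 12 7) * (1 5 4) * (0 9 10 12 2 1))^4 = (12)(0 5 2)(1 9 4)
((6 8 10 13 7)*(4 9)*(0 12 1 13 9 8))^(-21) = ((0 12 1 13 7 6)(4 8 10 9))^(-21) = (0 13)(1 6)(4 9 10 8)(7 12)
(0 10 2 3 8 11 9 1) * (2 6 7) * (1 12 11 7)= [10, 0, 3, 8, 4, 5, 1, 2, 7, 12, 6, 9, 11]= (0 10 6 1)(2 3 8 7)(9 12 11)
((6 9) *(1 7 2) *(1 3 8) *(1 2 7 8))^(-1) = (1 3 2 8)(6 9)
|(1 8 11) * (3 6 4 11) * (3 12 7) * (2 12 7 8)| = 9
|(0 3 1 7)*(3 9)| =5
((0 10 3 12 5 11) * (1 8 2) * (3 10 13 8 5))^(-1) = ((0 13 8 2 1 5 11)(3 12))^(-1) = (0 11 5 1 2 8 13)(3 12)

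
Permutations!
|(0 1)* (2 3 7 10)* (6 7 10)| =|(0 1)(2 3 10)(6 7)| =6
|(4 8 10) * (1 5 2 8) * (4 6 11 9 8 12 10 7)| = |(1 5 2 12 10 6 11 9 8 7 4)| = 11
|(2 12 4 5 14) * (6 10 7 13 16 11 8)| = 35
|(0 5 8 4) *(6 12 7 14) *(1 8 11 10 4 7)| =30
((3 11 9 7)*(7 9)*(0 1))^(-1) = (0 1)(3 7 11)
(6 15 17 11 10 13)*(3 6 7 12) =[0, 1, 2, 6, 4, 5, 15, 12, 8, 9, 13, 10, 3, 7, 14, 17, 16, 11] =(3 6 15 17 11 10 13 7 12)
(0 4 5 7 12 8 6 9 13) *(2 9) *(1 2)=(0 4 5 7 12 8 6 1 2 9 13)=[4, 2, 9, 3, 5, 7, 1, 12, 6, 13, 10, 11, 8, 0]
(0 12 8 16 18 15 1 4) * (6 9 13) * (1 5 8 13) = (0 12 13 6 9 1 4)(5 8 16 18 15) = [12, 4, 2, 3, 0, 8, 9, 7, 16, 1, 10, 11, 13, 6, 14, 5, 18, 17, 15]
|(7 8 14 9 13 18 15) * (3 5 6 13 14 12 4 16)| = |(3 5 6 13 18 15 7 8 12 4 16)(9 14)| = 22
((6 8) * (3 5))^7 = (3 5)(6 8)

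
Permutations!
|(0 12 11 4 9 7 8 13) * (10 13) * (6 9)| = |(0 12 11 4 6 9 7 8 10 13)| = 10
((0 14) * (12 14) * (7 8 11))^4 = ((0 12 14)(7 8 11))^4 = (0 12 14)(7 8 11)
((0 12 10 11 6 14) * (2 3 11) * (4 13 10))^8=((0 12 4 13 10 2 3 11 6 14))^8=(0 6 3 10 4)(2 13 12 14 11)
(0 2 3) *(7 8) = (0 2 3)(7 8) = [2, 1, 3, 0, 4, 5, 6, 8, 7]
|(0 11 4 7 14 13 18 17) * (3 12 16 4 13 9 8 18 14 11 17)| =|(0 17)(3 12 16 4 7 11 13 14 9 8 18)| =22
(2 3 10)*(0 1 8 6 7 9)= [1, 8, 3, 10, 4, 5, 7, 9, 6, 0, 2]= (0 1 8 6 7 9)(2 3 10)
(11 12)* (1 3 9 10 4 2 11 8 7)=[0, 3, 11, 9, 2, 5, 6, 1, 7, 10, 4, 12, 8]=(1 3 9 10 4 2 11 12 8 7)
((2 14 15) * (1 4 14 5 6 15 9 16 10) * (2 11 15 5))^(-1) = ((1 4 14 9 16 10)(5 6)(11 15))^(-1) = (1 10 16 9 14 4)(5 6)(11 15)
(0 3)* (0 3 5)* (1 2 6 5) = (0 1 2 6 5) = [1, 2, 6, 3, 4, 0, 5]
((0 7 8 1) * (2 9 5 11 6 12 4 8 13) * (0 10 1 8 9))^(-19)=((0 7 13 2)(1 10)(4 9 5 11 6 12))^(-19)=(0 7 13 2)(1 10)(4 12 6 11 5 9)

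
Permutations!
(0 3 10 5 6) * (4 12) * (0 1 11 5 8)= (0 3 10 8)(1 11 5 6)(4 12)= [3, 11, 2, 10, 12, 6, 1, 7, 0, 9, 8, 5, 4]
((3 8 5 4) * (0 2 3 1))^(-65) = ((0 2 3 8 5 4 1))^(-65) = (0 4 8 2 1 5 3)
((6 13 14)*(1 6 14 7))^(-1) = (14)(1 7 13 6)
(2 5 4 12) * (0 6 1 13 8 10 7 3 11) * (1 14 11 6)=[1, 13, 5, 6, 12, 4, 14, 3, 10, 9, 7, 0, 2, 8, 11]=(0 1 13 8 10 7 3 6 14 11)(2 5 4 12)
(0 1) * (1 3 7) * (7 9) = [3, 0, 2, 9, 4, 5, 6, 1, 8, 7] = (0 3 9 7 1)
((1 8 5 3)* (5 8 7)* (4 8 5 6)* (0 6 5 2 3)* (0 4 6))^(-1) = (1 3 2 8 4 5 7)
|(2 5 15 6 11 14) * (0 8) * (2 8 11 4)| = 20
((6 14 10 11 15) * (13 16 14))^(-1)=(6 15 11 10 14 16 13)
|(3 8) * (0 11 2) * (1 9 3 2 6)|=8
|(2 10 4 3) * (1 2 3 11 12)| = |(1 2 10 4 11 12)| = 6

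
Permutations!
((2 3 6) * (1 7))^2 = (7)(2 6 3)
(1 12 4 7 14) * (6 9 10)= (1 12 4 7 14)(6 9 10)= [0, 12, 2, 3, 7, 5, 9, 14, 8, 10, 6, 11, 4, 13, 1]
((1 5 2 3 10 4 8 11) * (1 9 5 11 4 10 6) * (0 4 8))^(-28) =((0 4)(1 11 9 5 2 3 6))^(-28) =(11)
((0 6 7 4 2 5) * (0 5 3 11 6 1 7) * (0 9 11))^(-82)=((0 1 7 4 2 3)(6 9 11))^(-82)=(0 7 2)(1 4 3)(6 11 9)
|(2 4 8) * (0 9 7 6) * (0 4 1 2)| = |(0 9 7 6 4 8)(1 2)| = 6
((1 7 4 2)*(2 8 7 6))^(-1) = (1 2 6)(4 7 8) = ((1 6 2)(4 8 7))^(-1)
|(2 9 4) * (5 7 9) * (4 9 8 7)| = |(9)(2 5 4)(7 8)| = 6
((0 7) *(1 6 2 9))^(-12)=((0 7)(1 6 2 9))^(-12)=(9)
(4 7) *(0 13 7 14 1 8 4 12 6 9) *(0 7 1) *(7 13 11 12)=(0 11 12 6 9 13 1 8 4 14)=[11, 8, 2, 3, 14, 5, 9, 7, 4, 13, 10, 12, 6, 1, 0]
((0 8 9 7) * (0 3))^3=(0 7 8 3 9)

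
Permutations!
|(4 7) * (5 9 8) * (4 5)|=|(4 7 5 9 8)|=5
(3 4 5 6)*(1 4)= (1 4 5 6 3)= [0, 4, 2, 1, 5, 6, 3]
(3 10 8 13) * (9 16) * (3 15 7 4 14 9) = [0, 1, 2, 10, 14, 5, 6, 4, 13, 16, 8, 11, 12, 15, 9, 7, 3] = (3 10 8 13 15 7 4 14 9 16)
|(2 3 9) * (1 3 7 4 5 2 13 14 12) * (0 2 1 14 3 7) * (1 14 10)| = |(0 2)(1 7 4 5 14 12 10)(3 9 13)| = 42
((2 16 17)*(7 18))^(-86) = ((2 16 17)(7 18))^(-86) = (18)(2 16 17)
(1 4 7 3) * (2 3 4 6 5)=(1 6 5 2 3)(4 7)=[0, 6, 3, 1, 7, 2, 5, 4]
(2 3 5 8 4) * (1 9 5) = (1 9 5 8 4 2 3) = [0, 9, 3, 1, 2, 8, 6, 7, 4, 5]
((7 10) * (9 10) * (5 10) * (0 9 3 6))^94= ((0 9 5 10 7 3 6))^94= (0 10 6 5 3 9 7)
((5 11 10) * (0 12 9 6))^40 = ((0 12 9 6)(5 11 10))^40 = (12)(5 11 10)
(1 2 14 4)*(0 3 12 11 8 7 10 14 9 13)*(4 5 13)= (0 3 12 11 8 7 10 14 5 13)(1 2 9 4)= [3, 2, 9, 12, 1, 13, 6, 10, 7, 4, 14, 8, 11, 0, 5]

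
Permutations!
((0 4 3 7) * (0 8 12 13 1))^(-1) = ((0 4 3 7 8 12 13 1))^(-1) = (0 1 13 12 8 7 3 4)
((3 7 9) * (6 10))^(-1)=((3 7 9)(6 10))^(-1)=(3 9 7)(6 10)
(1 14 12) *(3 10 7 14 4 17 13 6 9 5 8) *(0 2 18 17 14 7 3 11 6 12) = (0 2 18 17 13 12 1 4 14)(3 10)(5 8 11 6 9) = [2, 4, 18, 10, 14, 8, 9, 7, 11, 5, 3, 6, 1, 12, 0, 15, 16, 13, 17]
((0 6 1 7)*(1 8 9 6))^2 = (0 7 1)(6 9 8)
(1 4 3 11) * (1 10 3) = (1 4)(3 11 10) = [0, 4, 2, 11, 1, 5, 6, 7, 8, 9, 3, 10]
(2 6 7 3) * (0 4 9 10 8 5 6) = (0 4 9 10 8 5 6 7 3 2) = [4, 1, 0, 2, 9, 6, 7, 3, 5, 10, 8]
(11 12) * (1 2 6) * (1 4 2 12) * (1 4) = (1 12 11 4 2 6) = [0, 12, 6, 3, 2, 5, 1, 7, 8, 9, 10, 4, 11]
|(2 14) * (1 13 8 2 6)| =6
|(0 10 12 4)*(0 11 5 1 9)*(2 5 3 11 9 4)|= |(0 10 12 2 5 1 4 9)(3 11)|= 8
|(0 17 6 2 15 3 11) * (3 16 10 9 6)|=|(0 17 3 11)(2 15 16 10 9 6)|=12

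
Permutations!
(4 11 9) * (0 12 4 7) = (0 12 4 11 9 7) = [12, 1, 2, 3, 11, 5, 6, 0, 8, 7, 10, 9, 4]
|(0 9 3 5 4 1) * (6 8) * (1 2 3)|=12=|(0 9 1)(2 3 5 4)(6 8)|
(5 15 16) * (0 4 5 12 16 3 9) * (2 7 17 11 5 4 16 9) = (0 16 12 9)(2 7 17 11 5 15 3) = [16, 1, 7, 2, 4, 15, 6, 17, 8, 0, 10, 5, 9, 13, 14, 3, 12, 11]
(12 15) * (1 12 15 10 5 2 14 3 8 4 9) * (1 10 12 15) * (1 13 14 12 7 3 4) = (1 15 13 14 4 9 10 5 2 12 7 3 8) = [0, 15, 12, 8, 9, 2, 6, 3, 1, 10, 5, 11, 7, 14, 4, 13]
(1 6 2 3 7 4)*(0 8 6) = (0 8 6 2 3 7 4 1) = [8, 0, 3, 7, 1, 5, 2, 4, 6]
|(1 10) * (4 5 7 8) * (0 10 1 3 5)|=|(0 10 3 5 7 8 4)|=7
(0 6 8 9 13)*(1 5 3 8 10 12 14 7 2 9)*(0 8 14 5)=(0 6 10 12 5 3 14 7 2 9 13 8 1)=[6, 0, 9, 14, 4, 3, 10, 2, 1, 13, 12, 11, 5, 8, 7]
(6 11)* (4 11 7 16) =(4 11 6 7 16) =[0, 1, 2, 3, 11, 5, 7, 16, 8, 9, 10, 6, 12, 13, 14, 15, 4]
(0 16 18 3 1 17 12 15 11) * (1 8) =(0 16 18 3 8 1 17 12 15 11) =[16, 17, 2, 8, 4, 5, 6, 7, 1, 9, 10, 0, 15, 13, 14, 11, 18, 12, 3]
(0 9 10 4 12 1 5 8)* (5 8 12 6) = (0 9 10 4 6 5 12 1 8) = [9, 8, 2, 3, 6, 12, 5, 7, 0, 10, 4, 11, 1]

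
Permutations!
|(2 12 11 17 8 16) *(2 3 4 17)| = |(2 12 11)(3 4 17 8 16)| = 15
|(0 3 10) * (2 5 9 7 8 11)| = 6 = |(0 3 10)(2 5 9 7 8 11)|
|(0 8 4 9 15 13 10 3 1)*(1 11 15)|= 5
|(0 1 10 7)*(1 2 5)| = |(0 2 5 1 10 7)| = 6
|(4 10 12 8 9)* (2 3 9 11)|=|(2 3 9 4 10 12 8 11)|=8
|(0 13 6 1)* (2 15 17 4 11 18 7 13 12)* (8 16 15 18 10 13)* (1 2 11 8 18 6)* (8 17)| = 6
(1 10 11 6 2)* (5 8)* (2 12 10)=[0, 2, 1, 3, 4, 8, 12, 7, 5, 9, 11, 6, 10]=(1 2)(5 8)(6 12 10 11)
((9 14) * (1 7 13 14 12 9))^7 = ((1 7 13 14)(9 12))^7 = (1 14 13 7)(9 12)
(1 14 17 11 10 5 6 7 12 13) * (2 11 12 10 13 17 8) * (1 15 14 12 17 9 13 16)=(17)(1 12 9 13 15 14 8 2 11 16)(5 6 7 10)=[0, 12, 11, 3, 4, 6, 7, 10, 2, 13, 5, 16, 9, 15, 8, 14, 1, 17]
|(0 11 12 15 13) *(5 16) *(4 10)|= 10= |(0 11 12 15 13)(4 10)(5 16)|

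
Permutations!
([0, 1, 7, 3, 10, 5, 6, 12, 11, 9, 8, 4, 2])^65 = [0, 1, 12, 3, 10, 5, 6, 2, 11, 9, 8, 4, 7]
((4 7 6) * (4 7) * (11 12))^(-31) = ((6 7)(11 12))^(-31) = (6 7)(11 12)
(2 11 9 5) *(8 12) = [0, 1, 11, 3, 4, 2, 6, 7, 12, 5, 10, 9, 8] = (2 11 9 5)(8 12)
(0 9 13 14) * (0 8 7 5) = (0 9 13 14 8 7 5) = [9, 1, 2, 3, 4, 0, 6, 5, 7, 13, 10, 11, 12, 14, 8]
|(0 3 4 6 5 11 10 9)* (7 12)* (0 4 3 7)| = |(0 7 12)(4 6 5 11 10 9)| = 6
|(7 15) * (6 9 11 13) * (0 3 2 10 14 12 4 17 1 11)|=|(0 3 2 10 14 12 4 17 1 11 13 6 9)(7 15)|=26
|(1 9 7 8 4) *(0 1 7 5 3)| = 15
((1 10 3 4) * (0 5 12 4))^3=(0 4 3 12 10 5 1)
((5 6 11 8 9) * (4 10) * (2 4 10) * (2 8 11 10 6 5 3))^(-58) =(11)(2 8 3 4 9)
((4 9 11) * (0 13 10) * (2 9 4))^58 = (0 13 10)(2 9 11)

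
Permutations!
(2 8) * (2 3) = [0, 1, 8, 2, 4, 5, 6, 7, 3] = (2 8 3)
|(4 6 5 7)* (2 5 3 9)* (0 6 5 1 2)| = |(0 6 3 9)(1 2)(4 5 7)| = 12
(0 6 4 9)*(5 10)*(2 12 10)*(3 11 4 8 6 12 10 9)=(0 12 9)(2 10 5)(3 11 4)(6 8)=[12, 1, 10, 11, 3, 2, 8, 7, 6, 0, 5, 4, 9]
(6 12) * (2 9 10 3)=(2 9 10 3)(6 12)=[0, 1, 9, 2, 4, 5, 12, 7, 8, 10, 3, 11, 6]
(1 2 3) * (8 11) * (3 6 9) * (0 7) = (0 7)(1 2 6 9 3)(8 11) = [7, 2, 6, 1, 4, 5, 9, 0, 11, 3, 10, 8]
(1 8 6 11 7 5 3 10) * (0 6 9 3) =(0 6 11 7 5)(1 8 9 3 10) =[6, 8, 2, 10, 4, 0, 11, 5, 9, 3, 1, 7]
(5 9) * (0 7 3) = (0 7 3)(5 9) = [7, 1, 2, 0, 4, 9, 6, 3, 8, 5]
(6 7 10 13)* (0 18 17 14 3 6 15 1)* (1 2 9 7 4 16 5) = (0 18 17 14 3 6 4 16 5 1)(2 9 7 10 13 15) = [18, 0, 9, 6, 16, 1, 4, 10, 8, 7, 13, 11, 12, 15, 3, 2, 5, 14, 17]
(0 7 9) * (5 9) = [7, 1, 2, 3, 4, 9, 6, 5, 8, 0] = (0 7 5 9)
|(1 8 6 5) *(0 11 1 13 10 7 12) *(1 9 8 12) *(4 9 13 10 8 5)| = 12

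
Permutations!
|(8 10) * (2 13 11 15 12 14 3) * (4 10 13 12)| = 12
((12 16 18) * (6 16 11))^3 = (6 12 16 11 18)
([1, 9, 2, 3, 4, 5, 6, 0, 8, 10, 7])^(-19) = [1, 9, 2, 3, 4, 5, 6, 0, 8, 10, 7]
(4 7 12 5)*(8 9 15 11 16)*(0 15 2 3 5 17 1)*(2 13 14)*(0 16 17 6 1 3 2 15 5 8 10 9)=(0 5 4 7 12 6 1 16 10 9 13 14 15 11 17 3 8)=[5, 16, 2, 8, 7, 4, 1, 12, 0, 13, 9, 17, 6, 14, 15, 11, 10, 3]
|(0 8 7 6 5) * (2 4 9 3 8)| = 9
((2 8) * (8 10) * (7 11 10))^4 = ((2 7 11 10 8))^4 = (2 8 10 11 7)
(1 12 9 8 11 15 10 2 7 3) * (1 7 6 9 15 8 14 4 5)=(1 12 15 10 2 6 9 14 4 5)(3 7)(8 11)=[0, 12, 6, 7, 5, 1, 9, 3, 11, 14, 2, 8, 15, 13, 4, 10]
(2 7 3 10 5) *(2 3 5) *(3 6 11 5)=(2 7 3 10)(5 6 11)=[0, 1, 7, 10, 4, 6, 11, 3, 8, 9, 2, 5]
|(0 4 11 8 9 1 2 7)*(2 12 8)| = 20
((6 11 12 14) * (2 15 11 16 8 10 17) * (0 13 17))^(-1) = (0 10 8 16 6 14 12 11 15 2 17 13)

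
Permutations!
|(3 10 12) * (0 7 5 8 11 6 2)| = |(0 7 5 8 11 6 2)(3 10 12)| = 21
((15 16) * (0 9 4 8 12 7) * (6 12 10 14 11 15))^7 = ((0 9 4 8 10 14 11 15 16 6 12 7))^7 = (0 15 4 6 10 7 11 9 16 8 12 14)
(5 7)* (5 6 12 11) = (5 7 6 12 11) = [0, 1, 2, 3, 4, 7, 12, 6, 8, 9, 10, 5, 11]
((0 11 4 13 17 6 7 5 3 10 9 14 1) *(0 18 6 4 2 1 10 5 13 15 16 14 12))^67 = (0 1 7 4 14 12 2 6 17 16 9 11 18 13 15 10)(3 5) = ((0 11 2 1 18 6 7 13 17 4 15 16 14 10 9 12)(3 5))^67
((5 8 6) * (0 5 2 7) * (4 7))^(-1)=((0 5 8 6 2 4 7))^(-1)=(0 7 4 2 6 8 5)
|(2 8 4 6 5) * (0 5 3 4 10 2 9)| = 3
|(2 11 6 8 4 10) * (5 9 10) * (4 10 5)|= |(2 11 6 8 10)(5 9)|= 10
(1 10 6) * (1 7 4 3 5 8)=(1 10 6 7 4 3 5 8)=[0, 10, 2, 5, 3, 8, 7, 4, 1, 9, 6]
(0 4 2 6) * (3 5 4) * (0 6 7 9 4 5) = (0 3)(2 7 9 4) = [3, 1, 7, 0, 2, 5, 6, 9, 8, 4]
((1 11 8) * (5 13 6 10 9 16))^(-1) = (1 8 11)(5 16 9 10 6 13) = ((1 11 8)(5 13 6 10 9 16))^(-1)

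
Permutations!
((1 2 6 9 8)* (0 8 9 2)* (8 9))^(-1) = (0 1 8 9)(2 6)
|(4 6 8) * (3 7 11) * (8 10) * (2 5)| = 12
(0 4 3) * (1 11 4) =(0 1 11 4 3) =[1, 11, 2, 0, 3, 5, 6, 7, 8, 9, 10, 4]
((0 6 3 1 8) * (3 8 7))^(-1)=((0 6 8)(1 7 3))^(-1)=(0 8 6)(1 3 7)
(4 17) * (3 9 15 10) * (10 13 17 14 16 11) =[0, 1, 2, 9, 14, 5, 6, 7, 8, 15, 3, 10, 12, 17, 16, 13, 11, 4] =(3 9 15 13 17 4 14 16 11 10)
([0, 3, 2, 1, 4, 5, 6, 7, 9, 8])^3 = (1 3)(8 9)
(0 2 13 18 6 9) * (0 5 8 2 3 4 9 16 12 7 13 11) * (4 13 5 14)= (0 3 13 18 6 16 12 7 5 8 2 11)(4 9 14)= [3, 1, 11, 13, 9, 8, 16, 5, 2, 14, 10, 0, 7, 18, 4, 15, 12, 17, 6]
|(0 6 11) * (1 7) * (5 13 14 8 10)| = |(0 6 11)(1 7)(5 13 14 8 10)| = 30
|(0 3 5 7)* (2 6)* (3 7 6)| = 4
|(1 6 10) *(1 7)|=4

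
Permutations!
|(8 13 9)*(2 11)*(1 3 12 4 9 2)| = 9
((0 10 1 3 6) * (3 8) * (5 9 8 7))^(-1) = ((0 10 1 7 5 9 8 3 6))^(-1) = (0 6 3 8 9 5 7 1 10)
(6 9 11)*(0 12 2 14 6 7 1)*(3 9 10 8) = [12, 0, 14, 9, 4, 5, 10, 1, 3, 11, 8, 7, 2, 13, 6] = (0 12 2 14 6 10 8 3 9 11 7 1)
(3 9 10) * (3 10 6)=(10)(3 9 6)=[0, 1, 2, 9, 4, 5, 3, 7, 8, 6, 10]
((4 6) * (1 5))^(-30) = (6)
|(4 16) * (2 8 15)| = 6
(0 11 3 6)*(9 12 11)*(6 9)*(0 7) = (0 6 7)(3 9 12 11) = [6, 1, 2, 9, 4, 5, 7, 0, 8, 12, 10, 3, 11]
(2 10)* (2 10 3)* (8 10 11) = (2 3)(8 10 11) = [0, 1, 3, 2, 4, 5, 6, 7, 10, 9, 11, 8]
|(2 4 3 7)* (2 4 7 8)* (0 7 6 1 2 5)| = |(0 7 4 3 8 5)(1 2 6)| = 6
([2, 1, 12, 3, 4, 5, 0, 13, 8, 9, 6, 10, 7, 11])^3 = (0 7 10 2 13 6 12 11)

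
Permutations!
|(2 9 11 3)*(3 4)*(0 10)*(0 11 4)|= 12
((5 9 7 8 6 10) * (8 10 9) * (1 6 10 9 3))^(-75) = (10)(7 9)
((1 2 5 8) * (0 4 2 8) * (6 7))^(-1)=(0 5 2 4)(1 8)(6 7)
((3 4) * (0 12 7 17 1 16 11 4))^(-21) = ((0 12 7 17 1 16 11 4 3))^(-21) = (0 11 17)(1 12 4)(3 16 7)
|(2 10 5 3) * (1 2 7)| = |(1 2 10 5 3 7)| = 6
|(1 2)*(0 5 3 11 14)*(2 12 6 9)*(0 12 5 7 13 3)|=|(0 7 13 3 11 14 12 6 9 2 1 5)|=12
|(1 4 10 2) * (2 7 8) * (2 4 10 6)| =7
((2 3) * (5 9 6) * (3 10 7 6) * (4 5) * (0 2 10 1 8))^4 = ((0 2 1 8)(3 10 7 6 4 5 9))^4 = (3 4 10 5 7 9 6)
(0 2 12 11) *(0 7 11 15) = (0 2 12 15)(7 11) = [2, 1, 12, 3, 4, 5, 6, 11, 8, 9, 10, 7, 15, 13, 14, 0]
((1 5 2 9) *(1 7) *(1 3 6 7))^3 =(1 9 2 5)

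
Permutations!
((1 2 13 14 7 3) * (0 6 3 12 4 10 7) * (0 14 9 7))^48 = (14)(0 2 12 6 13 4 3 9 10 1 7) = ((14)(0 6 3 1 2 13 9 7 12 4 10))^48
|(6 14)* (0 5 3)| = 6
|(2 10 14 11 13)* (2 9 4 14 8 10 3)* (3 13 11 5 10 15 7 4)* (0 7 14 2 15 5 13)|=60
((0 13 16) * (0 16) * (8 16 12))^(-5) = ((0 13)(8 16 12))^(-5) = (0 13)(8 16 12)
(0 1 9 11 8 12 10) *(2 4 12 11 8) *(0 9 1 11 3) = (0 11 2 4 12 10 9 8 3) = [11, 1, 4, 0, 12, 5, 6, 7, 3, 8, 9, 2, 10]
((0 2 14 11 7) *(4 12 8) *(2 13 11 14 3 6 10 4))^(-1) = (14)(0 7 11 13)(2 8 12 4 10 6 3)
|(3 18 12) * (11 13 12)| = |(3 18 11 13 12)| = 5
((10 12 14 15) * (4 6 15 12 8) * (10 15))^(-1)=(15)(4 8 10 6)(12 14)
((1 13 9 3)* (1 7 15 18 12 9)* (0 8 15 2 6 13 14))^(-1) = (0 14 1 13 6 2 7 3 9 12 18 15 8)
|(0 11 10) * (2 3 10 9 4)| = 7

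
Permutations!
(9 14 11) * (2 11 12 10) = (2 11 9 14 12 10) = [0, 1, 11, 3, 4, 5, 6, 7, 8, 14, 2, 9, 10, 13, 12]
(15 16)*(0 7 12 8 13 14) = (0 7 12 8 13 14)(15 16) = [7, 1, 2, 3, 4, 5, 6, 12, 13, 9, 10, 11, 8, 14, 0, 16, 15]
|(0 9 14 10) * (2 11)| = 4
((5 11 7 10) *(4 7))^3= ((4 7 10 5 11))^3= (4 5 7 11 10)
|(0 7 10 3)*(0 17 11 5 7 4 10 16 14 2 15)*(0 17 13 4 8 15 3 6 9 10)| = 39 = |(0 8 15 17 11 5 7 16 14 2 3 13 4)(6 9 10)|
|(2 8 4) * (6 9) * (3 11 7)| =6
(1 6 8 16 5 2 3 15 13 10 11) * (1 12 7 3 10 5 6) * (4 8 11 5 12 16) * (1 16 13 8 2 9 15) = [0, 16, 10, 1, 2, 9, 11, 3, 4, 15, 5, 13, 7, 12, 14, 8, 6] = (1 16 6 11 13 12 7 3)(2 10 5 9 15 8 4)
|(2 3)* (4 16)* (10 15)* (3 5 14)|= |(2 5 14 3)(4 16)(10 15)|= 4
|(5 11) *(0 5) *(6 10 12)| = |(0 5 11)(6 10 12)| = 3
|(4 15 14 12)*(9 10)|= |(4 15 14 12)(9 10)|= 4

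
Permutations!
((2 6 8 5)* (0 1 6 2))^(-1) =((0 1 6 8 5))^(-1) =(0 5 8 6 1)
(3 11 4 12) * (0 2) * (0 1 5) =(0 2 1 5)(3 11 4 12) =[2, 5, 1, 11, 12, 0, 6, 7, 8, 9, 10, 4, 3]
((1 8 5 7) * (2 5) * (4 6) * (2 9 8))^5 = ((1 2 5 7)(4 6)(8 9))^5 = (1 2 5 7)(4 6)(8 9)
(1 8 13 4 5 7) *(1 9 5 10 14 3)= [0, 8, 2, 1, 10, 7, 6, 9, 13, 5, 14, 11, 12, 4, 3]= (1 8 13 4 10 14 3)(5 7 9)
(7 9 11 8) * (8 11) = [0, 1, 2, 3, 4, 5, 6, 9, 7, 8, 10, 11] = (11)(7 9 8)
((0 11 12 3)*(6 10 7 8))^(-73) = ((0 11 12 3)(6 10 7 8))^(-73) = (0 3 12 11)(6 8 7 10)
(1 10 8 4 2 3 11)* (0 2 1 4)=(0 2 3 11 4 1 10 8)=[2, 10, 3, 11, 1, 5, 6, 7, 0, 9, 8, 4]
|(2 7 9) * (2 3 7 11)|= 6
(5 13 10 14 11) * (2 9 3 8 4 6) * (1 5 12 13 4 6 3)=(1 5 4 3 8 6 2 9)(10 14 11 12 13)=[0, 5, 9, 8, 3, 4, 2, 7, 6, 1, 14, 12, 13, 10, 11]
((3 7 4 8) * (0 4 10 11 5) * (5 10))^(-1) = (0 5 7 3 8 4)(10 11)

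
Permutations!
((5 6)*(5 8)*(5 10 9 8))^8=(8 9 10)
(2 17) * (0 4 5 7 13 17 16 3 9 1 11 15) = [4, 11, 16, 9, 5, 7, 6, 13, 8, 1, 10, 15, 12, 17, 14, 0, 3, 2] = (0 4 5 7 13 17 2 16 3 9 1 11 15)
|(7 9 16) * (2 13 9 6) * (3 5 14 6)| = |(2 13 9 16 7 3 5 14 6)| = 9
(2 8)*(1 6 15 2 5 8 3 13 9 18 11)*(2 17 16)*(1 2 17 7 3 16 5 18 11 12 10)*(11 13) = [0, 6, 16, 11, 4, 8, 15, 3, 18, 13, 1, 2, 10, 9, 14, 7, 17, 5, 12] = (1 6 15 7 3 11 2 16 17 5 8 18 12 10)(9 13)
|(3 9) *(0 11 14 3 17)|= 6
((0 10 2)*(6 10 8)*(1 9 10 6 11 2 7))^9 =(0 8 11 2)(1 9 10 7)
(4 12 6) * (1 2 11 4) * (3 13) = [0, 2, 11, 13, 12, 5, 1, 7, 8, 9, 10, 4, 6, 3] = (1 2 11 4 12 6)(3 13)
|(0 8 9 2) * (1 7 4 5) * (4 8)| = |(0 4 5 1 7 8 9 2)| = 8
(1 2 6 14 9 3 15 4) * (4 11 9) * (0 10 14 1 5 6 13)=[10, 2, 13, 15, 5, 6, 1, 7, 8, 3, 14, 9, 12, 0, 4, 11]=(0 10 14 4 5 6 1 2 13)(3 15 11 9)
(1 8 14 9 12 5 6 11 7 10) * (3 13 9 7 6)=[0, 8, 2, 13, 4, 3, 11, 10, 14, 12, 1, 6, 5, 9, 7]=(1 8 14 7 10)(3 13 9 12 5)(6 11)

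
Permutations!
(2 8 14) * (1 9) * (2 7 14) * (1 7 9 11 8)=(1 11 8 2)(7 14 9)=[0, 11, 1, 3, 4, 5, 6, 14, 2, 7, 10, 8, 12, 13, 9]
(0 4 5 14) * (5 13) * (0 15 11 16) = [4, 1, 2, 3, 13, 14, 6, 7, 8, 9, 10, 16, 12, 5, 15, 11, 0] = (0 4 13 5 14 15 11 16)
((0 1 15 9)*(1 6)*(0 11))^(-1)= (0 11 9 15 1 6)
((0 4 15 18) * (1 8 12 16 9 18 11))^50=(18)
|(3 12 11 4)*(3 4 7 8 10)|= |(3 12 11 7 8 10)|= 6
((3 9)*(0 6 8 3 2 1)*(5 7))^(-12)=(0 8 9 1 6 3 2)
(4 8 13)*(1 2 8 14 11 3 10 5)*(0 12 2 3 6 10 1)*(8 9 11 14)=(14)(0 12 2 9 11 6 10 5)(1 3)(4 8 13)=[12, 3, 9, 1, 8, 0, 10, 7, 13, 11, 5, 6, 2, 4, 14]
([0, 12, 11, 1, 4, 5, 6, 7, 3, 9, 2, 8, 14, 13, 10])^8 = [0, 1, 2, 3, 4, 5, 6, 7, 8, 9, 10, 11, 12, 13, 14]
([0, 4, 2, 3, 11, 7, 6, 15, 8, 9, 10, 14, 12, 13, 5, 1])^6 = (1 15 7 5 14 11 4)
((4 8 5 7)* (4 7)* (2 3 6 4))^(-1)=(2 5 8 4 6 3)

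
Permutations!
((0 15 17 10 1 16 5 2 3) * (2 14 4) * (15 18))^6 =(0 16)(1 3)(2 10)(4 17)(5 18)(14 15)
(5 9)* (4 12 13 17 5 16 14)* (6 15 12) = (4 6 15 12 13 17 5 9 16 14) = [0, 1, 2, 3, 6, 9, 15, 7, 8, 16, 10, 11, 13, 17, 4, 12, 14, 5]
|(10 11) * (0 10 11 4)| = |(11)(0 10 4)| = 3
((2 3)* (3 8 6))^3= (2 3 6 8)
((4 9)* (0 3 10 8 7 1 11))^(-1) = (0 11 1 7 8 10 3)(4 9)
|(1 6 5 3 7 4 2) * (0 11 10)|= 21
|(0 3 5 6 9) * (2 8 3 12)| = 8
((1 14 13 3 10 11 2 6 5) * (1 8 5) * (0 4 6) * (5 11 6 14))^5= (0 10 11 13 5 4 6 2 3 8 14 1)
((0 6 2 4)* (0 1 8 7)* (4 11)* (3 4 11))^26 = (11)(0 2 4 8)(1 7 6 3)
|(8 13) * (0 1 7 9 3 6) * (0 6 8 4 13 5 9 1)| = 4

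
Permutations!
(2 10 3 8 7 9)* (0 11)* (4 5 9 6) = (0 11)(2 10 3 8 7 6 4 5 9) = [11, 1, 10, 8, 5, 9, 4, 6, 7, 2, 3, 0]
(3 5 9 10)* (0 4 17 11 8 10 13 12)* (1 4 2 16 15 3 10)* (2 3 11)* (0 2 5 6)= (0 3 6)(1 4 17 5 9 13 12 2 16 15 11 8)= [3, 4, 16, 6, 17, 9, 0, 7, 1, 13, 10, 8, 2, 12, 14, 11, 15, 5]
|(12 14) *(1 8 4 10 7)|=|(1 8 4 10 7)(12 14)|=10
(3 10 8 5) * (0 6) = [6, 1, 2, 10, 4, 3, 0, 7, 5, 9, 8] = (0 6)(3 10 8 5)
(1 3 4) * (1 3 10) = (1 10)(3 4) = [0, 10, 2, 4, 3, 5, 6, 7, 8, 9, 1]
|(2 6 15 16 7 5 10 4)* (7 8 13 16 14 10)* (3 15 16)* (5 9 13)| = |(2 6 16 8 5 7 9 13 3 15 14 10 4)| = 13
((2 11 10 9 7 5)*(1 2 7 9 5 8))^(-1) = ((1 2 11 10 5 7 8))^(-1) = (1 8 7 5 10 11 2)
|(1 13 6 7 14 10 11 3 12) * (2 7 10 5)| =|(1 13 6 10 11 3 12)(2 7 14 5)| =28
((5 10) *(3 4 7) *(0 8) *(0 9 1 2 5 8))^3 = ((1 2 5 10 8 9)(3 4 7))^3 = (1 10)(2 8)(5 9)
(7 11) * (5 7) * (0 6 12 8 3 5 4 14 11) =(0 6 12 8 3 5 7)(4 14 11) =[6, 1, 2, 5, 14, 7, 12, 0, 3, 9, 10, 4, 8, 13, 11]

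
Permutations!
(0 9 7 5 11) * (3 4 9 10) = (0 10 3 4 9 7 5 11) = [10, 1, 2, 4, 9, 11, 6, 5, 8, 7, 3, 0]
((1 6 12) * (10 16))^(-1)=(1 12 6)(10 16)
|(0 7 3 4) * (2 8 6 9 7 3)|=15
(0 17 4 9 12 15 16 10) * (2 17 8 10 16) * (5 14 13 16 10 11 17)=(0 8 11 17 4 9 12 15 2 5 14 13 16 10)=[8, 1, 5, 3, 9, 14, 6, 7, 11, 12, 0, 17, 15, 16, 13, 2, 10, 4]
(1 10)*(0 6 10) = (0 6 10 1) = [6, 0, 2, 3, 4, 5, 10, 7, 8, 9, 1]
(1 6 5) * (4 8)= [0, 6, 2, 3, 8, 1, 5, 7, 4]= (1 6 5)(4 8)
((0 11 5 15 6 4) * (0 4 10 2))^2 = (0 5 6 2 11 15 10)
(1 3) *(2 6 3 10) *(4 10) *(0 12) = (0 12)(1 4 10 2 6 3) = [12, 4, 6, 1, 10, 5, 3, 7, 8, 9, 2, 11, 0]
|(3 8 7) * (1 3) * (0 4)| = 4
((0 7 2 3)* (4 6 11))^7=(0 3 2 7)(4 6 11)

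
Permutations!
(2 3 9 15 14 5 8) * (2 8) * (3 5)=(2 5)(3 9 15 14)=[0, 1, 5, 9, 4, 2, 6, 7, 8, 15, 10, 11, 12, 13, 3, 14]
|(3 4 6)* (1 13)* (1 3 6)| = 4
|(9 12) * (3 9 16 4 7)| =6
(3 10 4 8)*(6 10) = (3 6 10 4 8) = [0, 1, 2, 6, 8, 5, 10, 7, 3, 9, 4]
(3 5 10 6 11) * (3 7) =[0, 1, 2, 5, 4, 10, 11, 3, 8, 9, 6, 7] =(3 5 10 6 11 7)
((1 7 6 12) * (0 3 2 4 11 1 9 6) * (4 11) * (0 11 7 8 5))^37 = ((0 3 2 7 11 1 8 5)(6 12 9))^37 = (0 1 2 5 11 3 8 7)(6 12 9)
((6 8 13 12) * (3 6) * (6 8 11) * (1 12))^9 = ((1 12 3 8 13)(6 11))^9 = (1 13 8 3 12)(6 11)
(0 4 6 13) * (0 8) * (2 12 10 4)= (0 2 12 10 4 6 13 8)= [2, 1, 12, 3, 6, 5, 13, 7, 0, 9, 4, 11, 10, 8]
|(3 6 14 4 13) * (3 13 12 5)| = 6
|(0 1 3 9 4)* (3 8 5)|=|(0 1 8 5 3 9 4)|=7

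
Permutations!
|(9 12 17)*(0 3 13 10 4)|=15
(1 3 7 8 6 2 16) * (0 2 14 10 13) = (0 2 16 1 3 7 8 6 14 10 13) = [2, 3, 16, 7, 4, 5, 14, 8, 6, 9, 13, 11, 12, 0, 10, 15, 1]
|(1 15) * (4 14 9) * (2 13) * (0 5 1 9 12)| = 8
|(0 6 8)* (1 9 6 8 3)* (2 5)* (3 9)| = 2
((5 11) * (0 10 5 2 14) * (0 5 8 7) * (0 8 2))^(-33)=((0 10 2 14 5 11)(7 8))^(-33)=(0 14)(2 11)(5 10)(7 8)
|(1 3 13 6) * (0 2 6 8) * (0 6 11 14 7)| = |(0 2 11 14 7)(1 3 13 8 6)| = 5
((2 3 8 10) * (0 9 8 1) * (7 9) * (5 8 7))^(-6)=(0 5 8 10 2 3 1)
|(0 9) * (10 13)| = |(0 9)(10 13)| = 2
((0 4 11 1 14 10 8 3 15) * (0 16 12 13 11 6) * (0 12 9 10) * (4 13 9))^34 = (0 14 1 11 13)(3 10 12 4 15 8 9 6 16)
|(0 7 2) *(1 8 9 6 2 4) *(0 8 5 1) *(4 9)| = 14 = |(0 7 9 6 2 8 4)(1 5)|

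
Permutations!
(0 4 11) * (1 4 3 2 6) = (0 3 2 6 1 4 11) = [3, 4, 6, 2, 11, 5, 1, 7, 8, 9, 10, 0]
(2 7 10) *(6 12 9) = (2 7 10)(6 12 9) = [0, 1, 7, 3, 4, 5, 12, 10, 8, 6, 2, 11, 9]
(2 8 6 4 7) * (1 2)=(1 2 8 6 4 7)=[0, 2, 8, 3, 7, 5, 4, 1, 6]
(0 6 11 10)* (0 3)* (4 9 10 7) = [6, 1, 2, 0, 9, 5, 11, 4, 8, 10, 3, 7] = (0 6 11 7 4 9 10 3)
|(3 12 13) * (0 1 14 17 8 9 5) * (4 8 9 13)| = 30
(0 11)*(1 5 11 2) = (0 2 1 5 11) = [2, 5, 1, 3, 4, 11, 6, 7, 8, 9, 10, 0]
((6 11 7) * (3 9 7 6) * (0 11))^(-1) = (0 6 11)(3 7 9)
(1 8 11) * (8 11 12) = (1 11)(8 12) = [0, 11, 2, 3, 4, 5, 6, 7, 12, 9, 10, 1, 8]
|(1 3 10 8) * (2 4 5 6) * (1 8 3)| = |(2 4 5 6)(3 10)| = 4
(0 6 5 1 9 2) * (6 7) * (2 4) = (0 7 6 5 1 9 4 2) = [7, 9, 0, 3, 2, 1, 5, 6, 8, 4]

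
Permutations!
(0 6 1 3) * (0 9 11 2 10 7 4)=[6, 3, 10, 9, 0, 5, 1, 4, 8, 11, 7, 2]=(0 6 1 3 9 11 2 10 7 4)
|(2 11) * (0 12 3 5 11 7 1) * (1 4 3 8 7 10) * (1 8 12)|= 8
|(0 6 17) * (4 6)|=|(0 4 6 17)|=4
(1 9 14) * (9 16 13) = (1 16 13 9 14) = [0, 16, 2, 3, 4, 5, 6, 7, 8, 14, 10, 11, 12, 9, 1, 15, 13]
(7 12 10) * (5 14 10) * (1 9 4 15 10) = (1 9 4 15 10 7 12 5 14) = [0, 9, 2, 3, 15, 14, 6, 12, 8, 4, 7, 11, 5, 13, 1, 10]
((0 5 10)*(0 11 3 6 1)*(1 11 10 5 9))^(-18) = (11) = ((0 9 1)(3 6 11))^(-18)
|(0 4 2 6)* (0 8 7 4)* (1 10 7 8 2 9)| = 10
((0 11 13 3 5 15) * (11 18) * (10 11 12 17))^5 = ((0 18 12 17 10 11 13 3 5 15))^5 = (0 11)(3 12)(5 17)(10 15)(13 18)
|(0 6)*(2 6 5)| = 4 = |(0 5 2 6)|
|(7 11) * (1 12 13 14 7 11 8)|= 6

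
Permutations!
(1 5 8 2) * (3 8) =(1 5 3 8 2) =[0, 5, 1, 8, 4, 3, 6, 7, 2]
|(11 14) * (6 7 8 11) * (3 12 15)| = 15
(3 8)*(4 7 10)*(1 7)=(1 7 10 4)(3 8)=[0, 7, 2, 8, 1, 5, 6, 10, 3, 9, 4]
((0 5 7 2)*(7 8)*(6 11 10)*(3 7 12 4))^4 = (0 4)(2 12)(3 5)(6 11 10)(7 8)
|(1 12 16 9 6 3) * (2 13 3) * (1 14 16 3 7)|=10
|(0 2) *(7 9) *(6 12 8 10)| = |(0 2)(6 12 8 10)(7 9)| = 4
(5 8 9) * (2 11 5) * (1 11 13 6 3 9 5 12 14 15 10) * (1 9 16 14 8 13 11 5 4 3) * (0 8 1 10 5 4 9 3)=(0 8 9 2 11 12 1 4)(3 16 14 15 5 13 6 10)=[8, 4, 11, 16, 0, 13, 10, 7, 9, 2, 3, 12, 1, 6, 15, 5, 14]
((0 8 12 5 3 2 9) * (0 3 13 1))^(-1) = (0 1 13 5 12 8)(2 3 9)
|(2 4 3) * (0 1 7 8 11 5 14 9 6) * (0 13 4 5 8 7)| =|(0 1)(2 5 14 9 6 13 4 3)(8 11)| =8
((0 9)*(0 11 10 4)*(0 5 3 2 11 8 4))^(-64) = (0 10 11 2 3 5 4 8 9)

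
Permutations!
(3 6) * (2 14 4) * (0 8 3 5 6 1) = [8, 0, 14, 1, 2, 6, 5, 7, 3, 9, 10, 11, 12, 13, 4] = (0 8 3 1)(2 14 4)(5 6)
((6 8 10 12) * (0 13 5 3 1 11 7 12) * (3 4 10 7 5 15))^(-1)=(0 10 4 5 11 1 3 15 13)(6 12 7 8)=((0 13 15 3 1 11 5 4 10)(6 8 7 12))^(-1)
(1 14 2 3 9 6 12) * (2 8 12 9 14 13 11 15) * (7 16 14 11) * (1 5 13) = (2 3 11 15)(5 13 7 16 14 8 12)(6 9) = [0, 1, 3, 11, 4, 13, 9, 16, 12, 6, 10, 15, 5, 7, 8, 2, 14]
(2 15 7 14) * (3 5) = (2 15 7 14)(3 5) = [0, 1, 15, 5, 4, 3, 6, 14, 8, 9, 10, 11, 12, 13, 2, 7]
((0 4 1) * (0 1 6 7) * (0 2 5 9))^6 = ((0 4 6 7 2 5 9))^6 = (0 9 5 2 7 6 4)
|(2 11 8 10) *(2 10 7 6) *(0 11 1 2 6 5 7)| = |(0 11 8)(1 2)(5 7)| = 6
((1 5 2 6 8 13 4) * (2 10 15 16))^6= ((1 5 10 15 16 2 6 8 13 4))^6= (1 6 10 13 16)(2 5 8 15 4)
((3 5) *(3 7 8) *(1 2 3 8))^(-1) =((8)(1 2 3 5 7))^(-1) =(8)(1 7 5 3 2)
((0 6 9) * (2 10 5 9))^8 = (0 2 5)(6 10 9)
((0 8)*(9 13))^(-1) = ((0 8)(9 13))^(-1) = (0 8)(9 13)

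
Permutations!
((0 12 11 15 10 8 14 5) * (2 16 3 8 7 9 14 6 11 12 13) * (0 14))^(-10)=(0 2 3 6 15 7)(8 11 10 9 13 16)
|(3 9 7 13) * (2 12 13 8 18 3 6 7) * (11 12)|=10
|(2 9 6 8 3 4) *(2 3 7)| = 10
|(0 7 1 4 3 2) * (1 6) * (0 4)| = |(0 7 6 1)(2 4 3)| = 12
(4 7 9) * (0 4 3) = [4, 1, 2, 0, 7, 5, 6, 9, 8, 3] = (0 4 7 9 3)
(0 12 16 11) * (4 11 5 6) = [12, 1, 2, 3, 11, 6, 4, 7, 8, 9, 10, 0, 16, 13, 14, 15, 5] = (0 12 16 5 6 4 11)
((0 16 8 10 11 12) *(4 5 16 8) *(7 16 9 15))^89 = (0 12 11 10 8)(4 16 7 15 9 5)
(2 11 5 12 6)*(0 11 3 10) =(0 11 5 12 6 2 3 10) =[11, 1, 3, 10, 4, 12, 2, 7, 8, 9, 0, 5, 6]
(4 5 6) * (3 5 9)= (3 5 6 4 9)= [0, 1, 2, 5, 9, 6, 4, 7, 8, 3]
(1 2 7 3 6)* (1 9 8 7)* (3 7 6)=(1 2)(6 9 8)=[0, 2, 1, 3, 4, 5, 9, 7, 6, 8]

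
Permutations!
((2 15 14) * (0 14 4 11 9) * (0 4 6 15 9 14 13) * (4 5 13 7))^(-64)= (15)(0 13 5 9 2 14 11 4 7)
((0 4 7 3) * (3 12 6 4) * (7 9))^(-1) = (0 3)(4 6 12 7 9)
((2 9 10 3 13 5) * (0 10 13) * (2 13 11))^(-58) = ((0 10 3)(2 9 11)(5 13))^(-58) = (13)(0 3 10)(2 11 9)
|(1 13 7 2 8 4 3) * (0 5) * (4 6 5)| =10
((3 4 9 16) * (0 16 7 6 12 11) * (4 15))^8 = (0 12 7 4 3)(6 9 15 16 11)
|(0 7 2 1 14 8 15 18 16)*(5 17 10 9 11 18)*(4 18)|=|(0 7 2 1 14 8 15 5 17 10 9 11 4 18 16)|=15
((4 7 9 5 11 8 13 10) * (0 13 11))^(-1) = (0 5 9 7 4 10 13)(8 11)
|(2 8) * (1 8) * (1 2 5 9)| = |(1 8 5 9)| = 4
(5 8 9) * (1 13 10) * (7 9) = (1 13 10)(5 8 7 9) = [0, 13, 2, 3, 4, 8, 6, 9, 7, 5, 1, 11, 12, 10]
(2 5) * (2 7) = (2 5 7) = [0, 1, 5, 3, 4, 7, 6, 2]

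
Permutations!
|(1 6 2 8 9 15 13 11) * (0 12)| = 8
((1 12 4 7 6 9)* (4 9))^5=(1 9 12)(4 6 7)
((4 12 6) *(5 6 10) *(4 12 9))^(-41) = ((4 9)(5 6 12 10))^(-41) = (4 9)(5 10 12 6)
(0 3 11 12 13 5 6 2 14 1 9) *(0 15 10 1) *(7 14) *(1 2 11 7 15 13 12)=(0 3 7 14)(1 9 13 5 6 11)(2 15 10)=[3, 9, 15, 7, 4, 6, 11, 14, 8, 13, 2, 1, 12, 5, 0, 10]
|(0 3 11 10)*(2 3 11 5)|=3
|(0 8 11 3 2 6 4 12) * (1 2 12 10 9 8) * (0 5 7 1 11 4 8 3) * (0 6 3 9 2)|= |(0 11 6 8 4 10 2 3 12 5 7 1)|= 12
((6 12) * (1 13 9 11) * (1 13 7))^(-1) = ((1 7)(6 12)(9 11 13))^(-1) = (1 7)(6 12)(9 13 11)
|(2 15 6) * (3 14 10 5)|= 12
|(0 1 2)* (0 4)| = |(0 1 2 4)| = 4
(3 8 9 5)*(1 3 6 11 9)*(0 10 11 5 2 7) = (0 10 11 9 2 7)(1 3 8)(5 6) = [10, 3, 7, 8, 4, 6, 5, 0, 1, 2, 11, 9]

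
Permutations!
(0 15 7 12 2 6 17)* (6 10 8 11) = (0 15 7 12 2 10 8 11 6 17) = [15, 1, 10, 3, 4, 5, 17, 12, 11, 9, 8, 6, 2, 13, 14, 7, 16, 0]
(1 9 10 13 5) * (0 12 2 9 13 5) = (0 12 2 9 10 5 1 13) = [12, 13, 9, 3, 4, 1, 6, 7, 8, 10, 5, 11, 2, 0]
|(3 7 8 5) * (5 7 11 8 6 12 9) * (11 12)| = 4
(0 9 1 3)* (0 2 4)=(0 9 1 3 2 4)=[9, 3, 4, 2, 0, 5, 6, 7, 8, 1]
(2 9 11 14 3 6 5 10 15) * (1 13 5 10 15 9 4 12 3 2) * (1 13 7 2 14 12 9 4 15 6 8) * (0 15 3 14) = [15, 7, 3, 8, 9, 6, 10, 2, 1, 11, 4, 12, 14, 5, 0, 13] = (0 15 13 5 6 10 4 9 11 12 14)(1 7 2 3 8)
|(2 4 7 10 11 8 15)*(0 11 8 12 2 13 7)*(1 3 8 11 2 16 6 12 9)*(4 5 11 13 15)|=|(0 2 5 11 9 1 3 8 4)(6 12 16)(7 10 13)|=9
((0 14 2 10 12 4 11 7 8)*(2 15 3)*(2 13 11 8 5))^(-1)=(0 8 4 12 10 2 5 7 11 13 3 15 14)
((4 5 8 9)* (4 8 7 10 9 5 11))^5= ((4 11)(5 7 10 9 8))^5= (4 11)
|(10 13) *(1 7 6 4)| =4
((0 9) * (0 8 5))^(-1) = (0 5 8 9)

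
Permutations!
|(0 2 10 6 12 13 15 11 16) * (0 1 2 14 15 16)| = |(0 14 15 11)(1 2 10 6 12 13 16)| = 28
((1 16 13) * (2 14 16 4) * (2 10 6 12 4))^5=((1 2 14 16 13)(4 10 6 12))^5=(16)(4 10 6 12)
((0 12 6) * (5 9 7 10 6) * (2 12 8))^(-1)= ((0 8 2 12 5 9 7 10 6))^(-1)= (0 6 10 7 9 5 12 2 8)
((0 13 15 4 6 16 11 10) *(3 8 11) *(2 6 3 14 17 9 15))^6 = ((0 13 2 6 16 14 17 9 15 4 3 8 11 10))^6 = (0 17 11 16 3 2 15)(4 13 9 10 14 8 6)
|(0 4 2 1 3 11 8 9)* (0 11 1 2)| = 6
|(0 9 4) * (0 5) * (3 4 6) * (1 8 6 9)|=7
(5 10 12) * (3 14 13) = [0, 1, 2, 14, 4, 10, 6, 7, 8, 9, 12, 11, 5, 3, 13] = (3 14 13)(5 10 12)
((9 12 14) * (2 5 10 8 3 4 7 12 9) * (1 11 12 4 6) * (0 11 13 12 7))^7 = ((0 11 7 4)(1 13 12 14 2 5 10 8 3 6))^7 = (0 4 7 11)(1 8 2 13 3 5 12 6 10 14)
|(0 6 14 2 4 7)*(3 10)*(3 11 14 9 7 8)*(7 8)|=|(0 6 9 8 3 10 11 14 2 4 7)|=11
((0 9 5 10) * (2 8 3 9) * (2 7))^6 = ((0 7 2 8 3 9 5 10))^6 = (0 5 3 2)(7 10 9 8)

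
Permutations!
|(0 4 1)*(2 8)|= 6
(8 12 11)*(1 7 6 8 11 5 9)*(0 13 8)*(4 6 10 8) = (0 13 4 6)(1 7 10 8 12 5 9) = [13, 7, 2, 3, 6, 9, 0, 10, 12, 1, 8, 11, 5, 4]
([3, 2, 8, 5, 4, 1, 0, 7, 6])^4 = [2, 0, 3, 8, 4, 6, 1, 7, 5]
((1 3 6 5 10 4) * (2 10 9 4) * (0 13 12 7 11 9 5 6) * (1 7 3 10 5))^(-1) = ((0 13 12 3)(1 10 2 5)(4 7 11 9))^(-1) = (0 3 12 13)(1 5 2 10)(4 9 11 7)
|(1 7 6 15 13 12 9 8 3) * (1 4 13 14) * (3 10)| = 35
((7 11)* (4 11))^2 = (4 7 11) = ((4 11 7))^2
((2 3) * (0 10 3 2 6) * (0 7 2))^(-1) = ((0 10 3 6 7 2))^(-1) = (0 2 7 6 3 10)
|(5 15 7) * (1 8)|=6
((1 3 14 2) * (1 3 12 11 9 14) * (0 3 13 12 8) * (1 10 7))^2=(0 10 1)(2 12 9)(3 7 8)(11 14 13)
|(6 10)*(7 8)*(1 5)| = 2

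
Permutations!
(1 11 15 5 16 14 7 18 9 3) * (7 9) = [0, 11, 2, 1, 4, 16, 6, 18, 8, 3, 10, 15, 12, 13, 9, 5, 14, 17, 7] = (1 11 15 5 16 14 9 3)(7 18)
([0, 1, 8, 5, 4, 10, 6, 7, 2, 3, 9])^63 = (2 8)(3 9 10 5)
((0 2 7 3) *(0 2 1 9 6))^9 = ((0 1 9 6)(2 7 3))^9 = (0 1 9 6)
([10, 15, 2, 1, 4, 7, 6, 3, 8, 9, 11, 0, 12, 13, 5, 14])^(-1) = (0 11 10)(1 3 7 5 14 15)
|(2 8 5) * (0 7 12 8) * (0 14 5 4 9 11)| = |(0 7 12 8 4 9 11)(2 14 5)| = 21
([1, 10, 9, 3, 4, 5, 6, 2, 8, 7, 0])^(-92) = (0 1 10)(2 9 7)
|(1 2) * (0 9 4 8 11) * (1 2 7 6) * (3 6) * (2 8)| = 12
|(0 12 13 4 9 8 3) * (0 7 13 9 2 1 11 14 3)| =8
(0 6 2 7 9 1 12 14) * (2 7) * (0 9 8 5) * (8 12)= (0 6 7 12 14 9 1 8 5)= [6, 8, 2, 3, 4, 0, 7, 12, 5, 1, 10, 11, 14, 13, 9]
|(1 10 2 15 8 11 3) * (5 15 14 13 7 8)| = |(1 10 2 14 13 7 8 11 3)(5 15)| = 18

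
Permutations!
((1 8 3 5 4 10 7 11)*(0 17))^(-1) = ((0 17)(1 8 3 5 4 10 7 11))^(-1) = (0 17)(1 11 7 10 4 5 3 8)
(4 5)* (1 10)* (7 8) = (1 10)(4 5)(7 8) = [0, 10, 2, 3, 5, 4, 6, 8, 7, 9, 1]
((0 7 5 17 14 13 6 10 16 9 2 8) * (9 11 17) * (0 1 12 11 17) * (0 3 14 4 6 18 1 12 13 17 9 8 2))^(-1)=(0 9 16 10 6 4 17 14 3 11 12 8 5 7)(1 18 13)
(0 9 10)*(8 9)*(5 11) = (0 8 9 10)(5 11) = [8, 1, 2, 3, 4, 11, 6, 7, 9, 10, 0, 5]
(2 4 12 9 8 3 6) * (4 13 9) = [0, 1, 13, 6, 12, 5, 2, 7, 3, 8, 10, 11, 4, 9] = (2 13 9 8 3 6)(4 12)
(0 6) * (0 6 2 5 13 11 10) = (0 2 5 13 11 10) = [2, 1, 5, 3, 4, 13, 6, 7, 8, 9, 0, 10, 12, 11]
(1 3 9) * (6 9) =(1 3 6 9) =[0, 3, 2, 6, 4, 5, 9, 7, 8, 1]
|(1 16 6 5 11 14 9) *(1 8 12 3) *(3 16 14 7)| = |(1 14 9 8 12 16 6 5 11 7 3)| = 11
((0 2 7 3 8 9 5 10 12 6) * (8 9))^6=((0 2 7 3 9 5 10 12 6))^6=(0 10 3)(2 12 9)(5 7 6)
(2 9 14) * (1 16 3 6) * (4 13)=(1 16 3 6)(2 9 14)(4 13)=[0, 16, 9, 6, 13, 5, 1, 7, 8, 14, 10, 11, 12, 4, 2, 15, 3]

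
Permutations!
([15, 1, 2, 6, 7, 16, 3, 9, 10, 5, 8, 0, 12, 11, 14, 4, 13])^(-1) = [11, 1, 2, 6, 15, 9, 3, 4, 10, 7, 8, 13, 12, 16, 14, 0, 5]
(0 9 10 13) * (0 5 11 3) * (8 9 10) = (0 10 13 5 11 3)(8 9) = [10, 1, 2, 0, 4, 11, 6, 7, 9, 8, 13, 3, 12, 5]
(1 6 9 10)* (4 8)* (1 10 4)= (10)(1 6 9 4 8)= [0, 6, 2, 3, 8, 5, 9, 7, 1, 4, 10]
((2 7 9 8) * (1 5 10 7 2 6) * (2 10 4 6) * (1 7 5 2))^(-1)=(1 8 9 7 6 4 5 10 2)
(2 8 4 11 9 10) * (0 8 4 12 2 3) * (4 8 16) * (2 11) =[16, 1, 8, 0, 2, 5, 6, 7, 12, 10, 3, 9, 11, 13, 14, 15, 4] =(0 16 4 2 8 12 11 9 10 3)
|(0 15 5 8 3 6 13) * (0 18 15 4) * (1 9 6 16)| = |(0 4)(1 9 6 13 18 15 5 8 3 16)| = 10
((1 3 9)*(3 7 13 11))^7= ((1 7 13 11 3 9))^7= (1 7 13 11 3 9)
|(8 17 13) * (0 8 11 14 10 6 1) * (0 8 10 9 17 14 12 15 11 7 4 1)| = |(0 10 6)(1 8 14 9 17 13 7 4)(11 12 15)| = 24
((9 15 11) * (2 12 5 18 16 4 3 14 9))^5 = ((2 12 5 18 16 4 3 14 9 15 11))^5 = (2 4 11 16 15 18 9 5 14 12 3)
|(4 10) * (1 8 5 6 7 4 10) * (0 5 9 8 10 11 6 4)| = |(0 5 4 1 10 11 6 7)(8 9)| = 8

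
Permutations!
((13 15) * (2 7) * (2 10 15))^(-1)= (2 13 15 10 7)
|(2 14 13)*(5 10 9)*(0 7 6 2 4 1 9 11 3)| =|(0 7 6 2 14 13 4 1 9 5 10 11 3)| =13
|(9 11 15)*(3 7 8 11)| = 6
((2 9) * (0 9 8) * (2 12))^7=((0 9 12 2 8))^7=(0 12 8 9 2)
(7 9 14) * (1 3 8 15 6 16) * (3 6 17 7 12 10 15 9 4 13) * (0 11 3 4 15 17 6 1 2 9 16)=[11, 1, 9, 8, 13, 5, 0, 15, 16, 14, 17, 3, 10, 4, 12, 6, 2, 7]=(0 11 3 8 16 2 9 14 12 10 17 7 15 6)(4 13)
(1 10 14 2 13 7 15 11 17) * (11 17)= (1 10 14 2 13 7 15 17)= [0, 10, 13, 3, 4, 5, 6, 15, 8, 9, 14, 11, 12, 7, 2, 17, 16, 1]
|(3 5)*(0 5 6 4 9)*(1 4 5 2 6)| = |(0 2 6 5 3 1 4 9)| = 8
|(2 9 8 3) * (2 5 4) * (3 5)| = 5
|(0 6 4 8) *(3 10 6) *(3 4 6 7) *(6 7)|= |(0 4 8)(3 10 6 7)|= 12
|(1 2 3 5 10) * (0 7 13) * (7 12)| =20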